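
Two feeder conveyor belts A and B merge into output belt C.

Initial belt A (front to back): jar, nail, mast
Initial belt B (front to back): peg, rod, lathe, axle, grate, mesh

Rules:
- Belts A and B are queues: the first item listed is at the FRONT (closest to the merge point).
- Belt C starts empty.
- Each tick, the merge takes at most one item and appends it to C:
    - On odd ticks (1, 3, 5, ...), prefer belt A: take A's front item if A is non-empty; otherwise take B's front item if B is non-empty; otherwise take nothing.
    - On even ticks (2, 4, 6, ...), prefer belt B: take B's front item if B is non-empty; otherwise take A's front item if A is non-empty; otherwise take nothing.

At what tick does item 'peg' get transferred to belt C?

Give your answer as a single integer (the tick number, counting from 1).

Tick 1: prefer A, take jar from A; A=[nail,mast] B=[peg,rod,lathe,axle,grate,mesh] C=[jar]
Tick 2: prefer B, take peg from B; A=[nail,mast] B=[rod,lathe,axle,grate,mesh] C=[jar,peg]

Answer: 2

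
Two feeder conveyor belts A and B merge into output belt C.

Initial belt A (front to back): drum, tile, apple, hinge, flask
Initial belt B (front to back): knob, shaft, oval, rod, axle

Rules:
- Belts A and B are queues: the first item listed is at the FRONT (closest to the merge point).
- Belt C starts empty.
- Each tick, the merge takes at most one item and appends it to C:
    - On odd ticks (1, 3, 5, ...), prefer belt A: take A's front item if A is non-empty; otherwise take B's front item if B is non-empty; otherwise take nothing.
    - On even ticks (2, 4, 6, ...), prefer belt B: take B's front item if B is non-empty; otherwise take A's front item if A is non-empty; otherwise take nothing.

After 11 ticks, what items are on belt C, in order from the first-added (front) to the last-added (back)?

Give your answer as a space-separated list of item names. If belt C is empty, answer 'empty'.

Answer: drum knob tile shaft apple oval hinge rod flask axle

Derivation:
Tick 1: prefer A, take drum from A; A=[tile,apple,hinge,flask] B=[knob,shaft,oval,rod,axle] C=[drum]
Tick 2: prefer B, take knob from B; A=[tile,apple,hinge,flask] B=[shaft,oval,rod,axle] C=[drum,knob]
Tick 3: prefer A, take tile from A; A=[apple,hinge,flask] B=[shaft,oval,rod,axle] C=[drum,knob,tile]
Tick 4: prefer B, take shaft from B; A=[apple,hinge,flask] B=[oval,rod,axle] C=[drum,knob,tile,shaft]
Tick 5: prefer A, take apple from A; A=[hinge,flask] B=[oval,rod,axle] C=[drum,knob,tile,shaft,apple]
Tick 6: prefer B, take oval from B; A=[hinge,flask] B=[rod,axle] C=[drum,knob,tile,shaft,apple,oval]
Tick 7: prefer A, take hinge from A; A=[flask] B=[rod,axle] C=[drum,knob,tile,shaft,apple,oval,hinge]
Tick 8: prefer B, take rod from B; A=[flask] B=[axle] C=[drum,knob,tile,shaft,apple,oval,hinge,rod]
Tick 9: prefer A, take flask from A; A=[-] B=[axle] C=[drum,knob,tile,shaft,apple,oval,hinge,rod,flask]
Tick 10: prefer B, take axle from B; A=[-] B=[-] C=[drum,knob,tile,shaft,apple,oval,hinge,rod,flask,axle]
Tick 11: prefer A, both empty, nothing taken; A=[-] B=[-] C=[drum,knob,tile,shaft,apple,oval,hinge,rod,flask,axle]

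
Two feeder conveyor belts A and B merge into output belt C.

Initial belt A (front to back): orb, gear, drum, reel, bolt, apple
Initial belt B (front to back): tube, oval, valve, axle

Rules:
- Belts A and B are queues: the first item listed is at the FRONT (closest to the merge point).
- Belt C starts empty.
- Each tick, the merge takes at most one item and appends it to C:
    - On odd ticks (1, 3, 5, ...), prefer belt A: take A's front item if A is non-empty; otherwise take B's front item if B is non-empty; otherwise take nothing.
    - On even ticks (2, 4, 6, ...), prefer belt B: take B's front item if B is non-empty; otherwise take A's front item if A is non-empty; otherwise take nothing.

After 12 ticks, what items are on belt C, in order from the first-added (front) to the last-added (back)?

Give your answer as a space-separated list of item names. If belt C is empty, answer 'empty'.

Answer: orb tube gear oval drum valve reel axle bolt apple

Derivation:
Tick 1: prefer A, take orb from A; A=[gear,drum,reel,bolt,apple] B=[tube,oval,valve,axle] C=[orb]
Tick 2: prefer B, take tube from B; A=[gear,drum,reel,bolt,apple] B=[oval,valve,axle] C=[orb,tube]
Tick 3: prefer A, take gear from A; A=[drum,reel,bolt,apple] B=[oval,valve,axle] C=[orb,tube,gear]
Tick 4: prefer B, take oval from B; A=[drum,reel,bolt,apple] B=[valve,axle] C=[orb,tube,gear,oval]
Tick 5: prefer A, take drum from A; A=[reel,bolt,apple] B=[valve,axle] C=[orb,tube,gear,oval,drum]
Tick 6: prefer B, take valve from B; A=[reel,bolt,apple] B=[axle] C=[orb,tube,gear,oval,drum,valve]
Tick 7: prefer A, take reel from A; A=[bolt,apple] B=[axle] C=[orb,tube,gear,oval,drum,valve,reel]
Tick 8: prefer B, take axle from B; A=[bolt,apple] B=[-] C=[orb,tube,gear,oval,drum,valve,reel,axle]
Tick 9: prefer A, take bolt from A; A=[apple] B=[-] C=[orb,tube,gear,oval,drum,valve,reel,axle,bolt]
Tick 10: prefer B, take apple from A; A=[-] B=[-] C=[orb,tube,gear,oval,drum,valve,reel,axle,bolt,apple]
Tick 11: prefer A, both empty, nothing taken; A=[-] B=[-] C=[orb,tube,gear,oval,drum,valve,reel,axle,bolt,apple]
Tick 12: prefer B, both empty, nothing taken; A=[-] B=[-] C=[orb,tube,gear,oval,drum,valve,reel,axle,bolt,apple]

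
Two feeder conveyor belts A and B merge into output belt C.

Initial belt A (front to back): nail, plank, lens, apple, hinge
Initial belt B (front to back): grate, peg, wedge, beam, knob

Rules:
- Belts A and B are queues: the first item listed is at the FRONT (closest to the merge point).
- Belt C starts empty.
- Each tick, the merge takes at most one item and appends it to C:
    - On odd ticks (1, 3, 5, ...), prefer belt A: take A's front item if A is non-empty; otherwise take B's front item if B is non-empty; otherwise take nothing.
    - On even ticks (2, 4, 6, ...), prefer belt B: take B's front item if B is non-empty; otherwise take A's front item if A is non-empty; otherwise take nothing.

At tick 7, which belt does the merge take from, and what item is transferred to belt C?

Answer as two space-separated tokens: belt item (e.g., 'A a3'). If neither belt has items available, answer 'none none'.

Answer: A apple

Derivation:
Tick 1: prefer A, take nail from A; A=[plank,lens,apple,hinge] B=[grate,peg,wedge,beam,knob] C=[nail]
Tick 2: prefer B, take grate from B; A=[plank,lens,apple,hinge] B=[peg,wedge,beam,knob] C=[nail,grate]
Tick 3: prefer A, take plank from A; A=[lens,apple,hinge] B=[peg,wedge,beam,knob] C=[nail,grate,plank]
Tick 4: prefer B, take peg from B; A=[lens,apple,hinge] B=[wedge,beam,knob] C=[nail,grate,plank,peg]
Tick 5: prefer A, take lens from A; A=[apple,hinge] B=[wedge,beam,knob] C=[nail,grate,plank,peg,lens]
Tick 6: prefer B, take wedge from B; A=[apple,hinge] B=[beam,knob] C=[nail,grate,plank,peg,lens,wedge]
Tick 7: prefer A, take apple from A; A=[hinge] B=[beam,knob] C=[nail,grate,plank,peg,lens,wedge,apple]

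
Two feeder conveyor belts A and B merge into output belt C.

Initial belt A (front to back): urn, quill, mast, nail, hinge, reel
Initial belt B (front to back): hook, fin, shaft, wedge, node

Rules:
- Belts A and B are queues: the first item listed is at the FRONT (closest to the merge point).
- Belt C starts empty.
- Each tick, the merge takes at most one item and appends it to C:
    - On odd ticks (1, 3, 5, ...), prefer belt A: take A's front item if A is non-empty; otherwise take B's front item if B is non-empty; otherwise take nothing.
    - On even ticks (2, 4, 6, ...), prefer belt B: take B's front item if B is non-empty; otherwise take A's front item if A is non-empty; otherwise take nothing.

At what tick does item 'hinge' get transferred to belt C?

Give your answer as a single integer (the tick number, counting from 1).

Tick 1: prefer A, take urn from A; A=[quill,mast,nail,hinge,reel] B=[hook,fin,shaft,wedge,node] C=[urn]
Tick 2: prefer B, take hook from B; A=[quill,mast,nail,hinge,reel] B=[fin,shaft,wedge,node] C=[urn,hook]
Tick 3: prefer A, take quill from A; A=[mast,nail,hinge,reel] B=[fin,shaft,wedge,node] C=[urn,hook,quill]
Tick 4: prefer B, take fin from B; A=[mast,nail,hinge,reel] B=[shaft,wedge,node] C=[urn,hook,quill,fin]
Tick 5: prefer A, take mast from A; A=[nail,hinge,reel] B=[shaft,wedge,node] C=[urn,hook,quill,fin,mast]
Tick 6: prefer B, take shaft from B; A=[nail,hinge,reel] B=[wedge,node] C=[urn,hook,quill,fin,mast,shaft]
Tick 7: prefer A, take nail from A; A=[hinge,reel] B=[wedge,node] C=[urn,hook,quill,fin,mast,shaft,nail]
Tick 8: prefer B, take wedge from B; A=[hinge,reel] B=[node] C=[urn,hook,quill,fin,mast,shaft,nail,wedge]
Tick 9: prefer A, take hinge from A; A=[reel] B=[node] C=[urn,hook,quill,fin,mast,shaft,nail,wedge,hinge]

Answer: 9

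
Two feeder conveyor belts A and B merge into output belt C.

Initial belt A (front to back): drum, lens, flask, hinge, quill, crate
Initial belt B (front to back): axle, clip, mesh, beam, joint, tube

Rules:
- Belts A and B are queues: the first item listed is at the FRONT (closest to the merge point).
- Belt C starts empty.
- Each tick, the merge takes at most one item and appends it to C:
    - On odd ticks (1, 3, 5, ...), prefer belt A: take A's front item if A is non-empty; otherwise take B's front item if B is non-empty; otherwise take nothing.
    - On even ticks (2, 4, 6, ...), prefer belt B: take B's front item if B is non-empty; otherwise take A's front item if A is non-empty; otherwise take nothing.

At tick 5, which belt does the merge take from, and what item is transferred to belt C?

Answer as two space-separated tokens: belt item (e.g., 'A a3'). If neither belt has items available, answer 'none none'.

Answer: A flask

Derivation:
Tick 1: prefer A, take drum from A; A=[lens,flask,hinge,quill,crate] B=[axle,clip,mesh,beam,joint,tube] C=[drum]
Tick 2: prefer B, take axle from B; A=[lens,flask,hinge,quill,crate] B=[clip,mesh,beam,joint,tube] C=[drum,axle]
Tick 3: prefer A, take lens from A; A=[flask,hinge,quill,crate] B=[clip,mesh,beam,joint,tube] C=[drum,axle,lens]
Tick 4: prefer B, take clip from B; A=[flask,hinge,quill,crate] B=[mesh,beam,joint,tube] C=[drum,axle,lens,clip]
Tick 5: prefer A, take flask from A; A=[hinge,quill,crate] B=[mesh,beam,joint,tube] C=[drum,axle,lens,clip,flask]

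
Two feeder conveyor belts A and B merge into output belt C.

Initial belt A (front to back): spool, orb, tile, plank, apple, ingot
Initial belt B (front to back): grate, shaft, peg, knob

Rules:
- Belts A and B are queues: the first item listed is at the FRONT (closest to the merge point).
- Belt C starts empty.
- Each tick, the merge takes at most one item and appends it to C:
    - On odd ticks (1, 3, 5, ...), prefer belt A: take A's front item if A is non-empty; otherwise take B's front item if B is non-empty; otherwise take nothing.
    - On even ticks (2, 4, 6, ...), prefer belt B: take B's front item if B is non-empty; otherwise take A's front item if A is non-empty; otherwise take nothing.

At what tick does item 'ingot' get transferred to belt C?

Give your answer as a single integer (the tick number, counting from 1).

Tick 1: prefer A, take spool from A; A=[orb,tile,plank,apple,ingot] B=[grate,shaft,peg,knob] C=[spool]
Tick 2: prefer B, take grate from B; A=[orb,tile,plank,apple,ingot] B=[shaft,peg,knob] C=[spool,grate]
Tick 3: prefer A, take orb from A; A=[tile,plank,apple,ingot] B=[shaft,peg,knob] C=[spool,grate,orb]
Tick 4: prefer B, take shaft from B; A=[tile,plank,apple,ingot] B=[peg,knob] C=[spool,grate,orb,shaft]
Tick 5: prefer A, take tile from A; A=[plank,apple,ingot] B=[peg,knob] C=[spool,grate,orb,shaft,tile]
Tick 6: prefer B, take peg from B; A=[plank,apple,ingot] B=[knob] C=[spool,grate,orb,shaft,tile,peg]
Tick 7: prefer A, take plank from A; A=[apple,ingot] B=[knob] C=[spool,grate,orb,shaft,tile,peg,plank]
Tick 8: prefer B, take knob from B; A=[apple,ingot] B=[-] C=[spool,grate,orb,shaft,tile,peg,plank,knob]
Tick 9: prefer A, take apple from A; A=[ingot] B=[-] C=[spool,grate,orb,shaft,tile,peg,plank,knob,apple]
Tick 10: prefer B, take ingot from A; A=[-] B=[-] C=[spool,grate,orb,shaft,tile,peg,plank,knob,apple,ingot]

Answer: 10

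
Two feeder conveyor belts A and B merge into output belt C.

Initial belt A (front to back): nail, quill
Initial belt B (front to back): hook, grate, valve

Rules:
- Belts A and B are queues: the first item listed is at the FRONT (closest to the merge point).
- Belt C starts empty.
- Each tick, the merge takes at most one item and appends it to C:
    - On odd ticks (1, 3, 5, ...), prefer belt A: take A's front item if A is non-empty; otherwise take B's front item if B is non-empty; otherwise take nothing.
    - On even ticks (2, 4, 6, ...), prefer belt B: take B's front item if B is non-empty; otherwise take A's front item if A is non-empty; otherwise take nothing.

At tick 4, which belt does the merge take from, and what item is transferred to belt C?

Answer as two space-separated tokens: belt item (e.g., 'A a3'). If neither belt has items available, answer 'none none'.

Tick 1: prefer A, take nail from A; A=[quill] B=[hook,grate,valve] C=[nail]
Tick 2: prefer B, take hook from B; A=[quill] B=[grate,valve] C=[nail,hook]
Tick 3: prefer A, take quill from A; A=[-] B=[grate,valve] C=[nail,hook,quill]
Tick 4: prefer B, take grate from B; A=[-] B=[valve] C=[nail,hook,quill,grate]

Answer: B grate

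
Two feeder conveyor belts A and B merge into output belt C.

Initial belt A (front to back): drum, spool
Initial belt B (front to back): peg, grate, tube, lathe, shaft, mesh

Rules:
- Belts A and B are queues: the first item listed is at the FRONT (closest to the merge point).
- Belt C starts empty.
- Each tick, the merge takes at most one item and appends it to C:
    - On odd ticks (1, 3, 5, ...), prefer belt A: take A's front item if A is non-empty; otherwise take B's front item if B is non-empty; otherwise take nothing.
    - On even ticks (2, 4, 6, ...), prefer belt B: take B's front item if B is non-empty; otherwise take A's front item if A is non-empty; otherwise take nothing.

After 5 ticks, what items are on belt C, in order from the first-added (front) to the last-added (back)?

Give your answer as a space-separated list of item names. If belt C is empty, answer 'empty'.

Tick 1: prefer A, take drum from A; A=[spool] B=[peg,grate,tube,lathe,shaft,mesh] C=[drum]
Tick 2: prefer B, take peg from B; A=[spool] B=[grate,tube,lathe,shaft,mesh] C=[drum,peg]
Tick 3: prefer A, take spool from A; A=[-] B=[grate,tube,lathe,shaft,mesh] C=[drum,peg,spool]
Tick 4: prefer B, take grate from B; A=[-] B=[tube,lathe,shaft,mesh] C=[drum,peg,spool,grate]
Tick 5: prefer A, take tube from B; A=[-] B=[lathe,shaft,mesh] C=[drum,peg,spool,grate,tube]

Answer: drum peg spool grate tube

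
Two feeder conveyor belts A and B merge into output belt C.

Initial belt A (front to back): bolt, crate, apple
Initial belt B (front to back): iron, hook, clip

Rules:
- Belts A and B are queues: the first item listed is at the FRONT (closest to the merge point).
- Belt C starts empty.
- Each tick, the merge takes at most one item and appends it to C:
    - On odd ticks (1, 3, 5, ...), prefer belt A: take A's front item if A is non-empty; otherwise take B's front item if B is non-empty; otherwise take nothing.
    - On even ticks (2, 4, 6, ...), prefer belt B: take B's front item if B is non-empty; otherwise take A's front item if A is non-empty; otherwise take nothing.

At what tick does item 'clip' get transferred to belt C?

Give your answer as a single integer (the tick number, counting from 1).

Answer: 6

Derivation:
Tick 1: prefer A, take bolt from A; A=[crate,apple] B=[iron,hook,clip] C=[bolt]
Tick 2: prefer B, take iron from B; A=[crate,apple] B=[hook,clip] C=[bolt,iron]
Tick 3: prefer A, take crate from A; A=[apple] B=[hook,clip] C=[bolt,iron,crate]
Tick 4: prefer B, take hook from B; A=[apple] B=[clip] C=[bolt,iron,crate,hook]
Tick 5: prefer A, take apple from A; A=[-] B=[clip] C=[bolt,iron,crate,hook,apple]
Tick 6: prefer B, take clip from B; A=[-] B=[-] C=[bolt,iron,crate,hook,apple,clip]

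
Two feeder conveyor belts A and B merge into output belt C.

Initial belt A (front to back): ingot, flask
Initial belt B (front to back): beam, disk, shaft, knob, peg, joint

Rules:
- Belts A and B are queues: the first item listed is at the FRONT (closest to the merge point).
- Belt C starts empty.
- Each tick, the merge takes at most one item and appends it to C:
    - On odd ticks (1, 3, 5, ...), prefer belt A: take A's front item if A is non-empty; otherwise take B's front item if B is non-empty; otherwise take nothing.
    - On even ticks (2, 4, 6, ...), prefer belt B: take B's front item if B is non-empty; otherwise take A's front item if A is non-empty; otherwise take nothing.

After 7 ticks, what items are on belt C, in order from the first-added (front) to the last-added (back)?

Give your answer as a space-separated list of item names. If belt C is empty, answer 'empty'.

Answer: ingot beam flask disk shaft knob peg

Derivation:
Tick 1: prefer A, take ingot from A; A=[flask] B=[beam,disk,shaft,knob,peg,joint] C=[ingot]
Tick 2: prefer B, take beam from B; A=[flask] B=[disk,shaft,knob,peg,joint] C=[ingot,beam]
Tick 3: prefer A, take flask from A; A=[-] B=[disk,shaft,knob,peg,joint] C=[ingot,beam,flask]
Tick 4: prefer B, take disk from B; A=[-] B=[shaft,knob,peg,joint] C=[ingot,beam,flask,disk]
Tick 5: prefer A, take shaft from B; A=[-] B=[knob,peg,joint] C=[ingot,beam,flask,disk,shaft]
Tick 6: prefer B, take knob from B; A=[-] B=[peg,joint] C=[ingot,beam,flask,disk,shaft,knob]
Tick 7: prefer A, take peg from B; A=[-] B=[joint] C=[ingot,beam,flask,disk,shaft,knob,peg]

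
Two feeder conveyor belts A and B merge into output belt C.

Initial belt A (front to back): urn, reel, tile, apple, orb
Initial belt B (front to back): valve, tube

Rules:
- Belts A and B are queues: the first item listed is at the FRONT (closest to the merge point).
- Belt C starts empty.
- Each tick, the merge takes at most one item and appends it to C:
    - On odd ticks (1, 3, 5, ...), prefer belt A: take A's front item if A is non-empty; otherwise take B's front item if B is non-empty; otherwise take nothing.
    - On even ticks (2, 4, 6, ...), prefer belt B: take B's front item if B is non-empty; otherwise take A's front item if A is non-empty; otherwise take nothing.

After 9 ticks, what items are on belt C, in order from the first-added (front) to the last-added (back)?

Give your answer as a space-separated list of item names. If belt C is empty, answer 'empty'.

Tick 1: prefer A, take urn from A; A=[reel,tile,apple,orb] B=[valve,tube] C=[urn]
Tick 2: prefer B, take valve from B; A=[reel,tile,apple,orb] B=[tube] C=[urn,valve]
Tick 3: prefer A, take reel from A; A=[tile,apple,orb] B=[tube] C=[urn,valve,reel]
Tick 4: prefer B, take tube from B; A=[tile,apple,orb] B=[-] C=[urn,valve,reel,tube]
Tick 5: prefer A, take tile from A; A=[apple,orb] B=[-] C=[urn,valve,reel,tube,tile]
Tick 6: prefer B, take apple from A; A=[orb] B=[-] C=[urn,valve,reel,tube,tile,apple]
Tick 7: prefer A, take orb from A; A=[-] B=[-] C=[urn,valve,reel,tube,tile,apple,orb]
Tick 8: prefer B, both empty, nothing taken; A=[-] B=[-] C=[urn,valve,reel,tube,tile,apple,orb]
Tick 9: prefer A, both empty, nothing taken; A=[-] B=[-] C=[urn,valve,reel,tube,tile,apple,orb]

Answer: urn valve reel tube tile apple orb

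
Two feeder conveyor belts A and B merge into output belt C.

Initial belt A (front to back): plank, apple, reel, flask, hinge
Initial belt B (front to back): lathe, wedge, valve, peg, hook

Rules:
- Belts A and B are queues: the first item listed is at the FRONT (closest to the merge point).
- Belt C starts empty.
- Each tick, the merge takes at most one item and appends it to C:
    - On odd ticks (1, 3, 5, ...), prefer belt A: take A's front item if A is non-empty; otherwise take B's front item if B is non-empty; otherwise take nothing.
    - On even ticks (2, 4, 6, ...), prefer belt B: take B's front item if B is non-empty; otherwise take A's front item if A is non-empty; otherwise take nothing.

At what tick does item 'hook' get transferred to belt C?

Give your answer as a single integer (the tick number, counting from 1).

Answer: 10

Derivation:
Tick 1: prefer A, take plank from A; A=[apple,reel,flask,hinge] B=[lathe,wedge,valve,peg,hook] C=[plank]
Tick 2: prefer B, take lathe from B; A=[apple,reel,flask,hinge] B=[wedge,valve,peg,hook] C=[plank,lathe]
Tick 3: prefer A, take apple from A; A=[reel,flask,hinge] B=[wedge,valve,peg,hook] C=[plank,lathe,apple]
Tick 4: prefer B, take wedge from B; A=[reel,flask,hinge] B=[valve,peg,hook] C=[plank,lathe,apple,wedge]
Tick 5: prefer A, take reel from A; A=[flask,hinge] B=[valve,peg,hook] C=[plank,lathe,apple,wedge,reel]
Tick 6: prefer B, take valve from B; A=[flask,hinge] B=[peg,hook] C=[plank,lathe,apple,wedge,reel,valve]
Tick 7: prefer A, take flask from A; A=[hinge] B=[peg,hook] C=[plank,lathe,apple,wedge,reel,valve,flask]
Tick 8: prefer B, take peg from B; A=[hinge] B=[hook] C=[plank,lathe,apple,wedge,reel,valve,flask,peg]
Tick 9: prefer A, take hinge from A; A=[-] B=[hook] C=[plank,lathe,apple,wedge,reel,valve,flask,peg,hinge]
Tick 10: prefer B, take hook from B; A=[-] B=[-] C=[plank,lathe,apple,wedge,reel,valve,flask,peg,hinge,hook]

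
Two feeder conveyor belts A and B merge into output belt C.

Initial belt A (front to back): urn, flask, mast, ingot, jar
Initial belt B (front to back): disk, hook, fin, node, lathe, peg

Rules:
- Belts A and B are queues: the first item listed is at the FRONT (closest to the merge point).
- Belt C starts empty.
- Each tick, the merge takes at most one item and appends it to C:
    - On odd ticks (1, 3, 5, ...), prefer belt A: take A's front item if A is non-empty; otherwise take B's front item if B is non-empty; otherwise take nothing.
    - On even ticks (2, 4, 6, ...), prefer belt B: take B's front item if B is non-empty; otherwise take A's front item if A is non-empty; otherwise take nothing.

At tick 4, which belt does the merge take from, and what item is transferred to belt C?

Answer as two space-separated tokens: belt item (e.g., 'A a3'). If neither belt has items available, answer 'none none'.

Tick 1: prefer A, take urn from A; A=[flask,mast,ingot,jar] B=[disk,hook,fin,node,lathe,peg] C=[urn]
Tick 2: prefer B, take disk from B; A=[flask,mast,ingot,jar] B=[hook,fin,node,lathe,peg] C=[urn,disk]
Tick 3: prefer A, take flask from A; A=[mast,ingot,jar] B=[hook,fin,node,lathe,peg] C=[urn,disk,flask]
Tick 4: prefer B, take hook from B; A=[mast,ingot,jar] B=[fin,node,lathe,peg] C=[urn,disk,flask,hook]

Answer: B hook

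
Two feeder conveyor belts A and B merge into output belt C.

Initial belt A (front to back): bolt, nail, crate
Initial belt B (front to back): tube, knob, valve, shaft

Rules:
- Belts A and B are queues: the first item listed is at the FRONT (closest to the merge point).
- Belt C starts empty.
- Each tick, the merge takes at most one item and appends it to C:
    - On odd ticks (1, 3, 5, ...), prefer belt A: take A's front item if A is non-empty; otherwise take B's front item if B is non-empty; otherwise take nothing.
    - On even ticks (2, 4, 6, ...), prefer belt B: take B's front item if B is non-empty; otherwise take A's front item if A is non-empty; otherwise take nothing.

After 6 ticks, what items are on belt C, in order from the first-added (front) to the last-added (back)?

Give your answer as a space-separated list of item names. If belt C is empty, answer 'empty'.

Answer: bolt tube nail knob crate valve

Derivation:
Tick 1: prefer A, take bolt from A; A=[nail,crate] B=[tube,knob,valve,shaft] C=[bolt]
Tick 2: prefer B, take tube from B; A=[nail,crate] B=[knob,valve,shaft] C=[bolt,tube]
Tick 3: prefer A, take nail from A; A=[crate] B=[knob,valve,shaft] C=[bolt,tube,nail]
Tick 4: prefer B, take knob from B; A=[crate] B=[valve,shaft] C=[bolt,tube,nail,knob]
Tick 5: prefer A, take crate from A; A=[-] B=[valve,shaft] C=[bolt,tube,nail,knob,crate]
Tick 6: prefer B, take valve from B; A=[-] B=[shaft] C=[bolt,tube,nail,knob,crate,valve]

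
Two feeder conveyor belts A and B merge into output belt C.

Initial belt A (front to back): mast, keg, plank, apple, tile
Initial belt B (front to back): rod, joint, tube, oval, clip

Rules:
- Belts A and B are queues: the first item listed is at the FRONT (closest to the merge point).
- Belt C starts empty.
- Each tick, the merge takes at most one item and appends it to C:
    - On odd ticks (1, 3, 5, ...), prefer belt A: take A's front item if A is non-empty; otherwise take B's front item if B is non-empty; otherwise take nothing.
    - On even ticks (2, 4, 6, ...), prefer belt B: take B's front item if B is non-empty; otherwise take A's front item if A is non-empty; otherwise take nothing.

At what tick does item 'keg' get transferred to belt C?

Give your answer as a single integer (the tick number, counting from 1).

Answer: 3

Derivation:
Tick 1: prefer A, take mast from A; A=[keg,plank,apple,tile] B=[rod,joint,tube,oval,clip] C=[mast]
Tick 2: prefer B, take rod from B; A=[keg,plank,apple,tile] B=[joint,tube,oval,clip] C=[mast,rod]
Tick 3: prefer A, take keg from A; A=[plank,apple,tile] B=[joint,tube,oval,clip] C=[mast,rod,keg]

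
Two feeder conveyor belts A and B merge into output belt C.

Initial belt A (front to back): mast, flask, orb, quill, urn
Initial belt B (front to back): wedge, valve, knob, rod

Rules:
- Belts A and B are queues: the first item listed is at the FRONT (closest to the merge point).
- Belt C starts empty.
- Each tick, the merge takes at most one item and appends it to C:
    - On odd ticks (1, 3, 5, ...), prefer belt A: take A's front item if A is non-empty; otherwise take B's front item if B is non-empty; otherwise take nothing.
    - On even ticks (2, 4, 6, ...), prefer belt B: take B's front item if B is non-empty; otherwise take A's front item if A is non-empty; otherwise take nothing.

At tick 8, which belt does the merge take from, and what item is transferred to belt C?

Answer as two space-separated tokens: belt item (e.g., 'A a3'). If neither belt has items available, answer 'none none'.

Tick 1: prefer A, take mast from A; A=[flask,orb,quill,urn] B=[wedge,valve,knob,rod] C=[mast]
Tick 2: prefer B, take wedge from B; A=[flask,orb,quill,urn] B=[valve,knob,rod] C=[mast,wedge]
Tick 3: prefer A, take flask from A; A=[orb,quill,urn] B=[valve,knob,rod] C=[mast,wedge,flask]
Tick 4: prefer B, take valve from B; A=[orb,quill,urn] B=[knob,rod] C=[mast,wedge,flask,valve]
Tick 5: prefer A, take orb from A; A=[quill,urn] B=[knob,rod] C=[mast,wedge,flask,valve,orb]
Tick 6: prefer B, take knob from B; A=[quill,urn] B=[rod] C=[mast,wedge,flask,valve,orb,knob]
Tick 7: prefer A, take quill from A; A=[urn] B=[rod] C=[mast,wedge,flask,valve,orb,knob,quill]
Tick 8: prefer B, take rod from B; A=[urn] B=[-] C=[mast,wedge,flask,valve,orb,knob,quill,rod]

Answer: B rod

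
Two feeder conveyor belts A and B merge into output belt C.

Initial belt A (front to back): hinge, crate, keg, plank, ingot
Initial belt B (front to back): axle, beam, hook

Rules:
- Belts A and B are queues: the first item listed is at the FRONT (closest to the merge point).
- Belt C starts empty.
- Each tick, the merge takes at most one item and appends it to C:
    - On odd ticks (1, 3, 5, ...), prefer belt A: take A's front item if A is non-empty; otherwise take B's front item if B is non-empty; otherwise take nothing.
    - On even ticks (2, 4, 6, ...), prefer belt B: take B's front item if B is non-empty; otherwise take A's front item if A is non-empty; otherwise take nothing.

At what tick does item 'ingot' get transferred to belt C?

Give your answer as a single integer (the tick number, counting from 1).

Tick 1: prefer A, take hinge from A; A=[crate,keg,plank,ingot] B=[axle,beam,hook] C=[hinge]
Tick 2: prefer B, take axle from B; A=[crate,keg,plank,ingot] B=[beam,hook] C=[hinge,axle]
Tick 3: prefer A, take crate from A; A=[keg,plank,ingot] B=[beam,hook] C=[hinge,axle,crate]
Tick 4: prefer B, take beam from B; A=[keg,plank,ingot] B=[hook] C=[hinge,axle,crate,beam]
Tick 5: prefer A, take keg from A; A=[plank,ingot] B=[hook] C=[hinge,axle,crate,beam,keg]
Tick 6: prefer B, take hook from B; A=[plank,ingot] B=[-] C=[hinge,axle,crate,beam,keg,hook]
Tick 7: prefer A, take plank from A; A=[ingot] B=[-] C=[hinge,axle,crate,beam,keg,hook,plank]
Tick 8: prefer B, take ingot from A; A=[-] B=[-] C=[hinge,axle,crate,beam,keg,hook,plank,ingot]

Answer: 8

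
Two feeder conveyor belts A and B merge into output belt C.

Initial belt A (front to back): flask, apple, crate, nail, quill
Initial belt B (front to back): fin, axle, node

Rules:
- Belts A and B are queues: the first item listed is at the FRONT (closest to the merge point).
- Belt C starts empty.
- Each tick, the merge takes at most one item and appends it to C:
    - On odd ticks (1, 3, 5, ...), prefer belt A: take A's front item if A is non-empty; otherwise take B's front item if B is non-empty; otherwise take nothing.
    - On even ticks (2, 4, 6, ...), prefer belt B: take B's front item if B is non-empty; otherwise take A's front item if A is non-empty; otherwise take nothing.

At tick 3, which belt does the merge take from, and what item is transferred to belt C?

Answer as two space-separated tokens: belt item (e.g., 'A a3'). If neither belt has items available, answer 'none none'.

Tick 1: prefer A, take flask from A; A=[apple,crate,nail,quill] B=[fin,axle,node] C=[flask]
Tick 2: prefer B, take fin from B; A=[apple,crate,nail,quill] B=[axle,node] C=[flask,fin]
Tick 3: prefer A, take apple from A; A=[crate,nail,quill] B=[axle,node] C=[flask,fin,apple]

Answer: A apple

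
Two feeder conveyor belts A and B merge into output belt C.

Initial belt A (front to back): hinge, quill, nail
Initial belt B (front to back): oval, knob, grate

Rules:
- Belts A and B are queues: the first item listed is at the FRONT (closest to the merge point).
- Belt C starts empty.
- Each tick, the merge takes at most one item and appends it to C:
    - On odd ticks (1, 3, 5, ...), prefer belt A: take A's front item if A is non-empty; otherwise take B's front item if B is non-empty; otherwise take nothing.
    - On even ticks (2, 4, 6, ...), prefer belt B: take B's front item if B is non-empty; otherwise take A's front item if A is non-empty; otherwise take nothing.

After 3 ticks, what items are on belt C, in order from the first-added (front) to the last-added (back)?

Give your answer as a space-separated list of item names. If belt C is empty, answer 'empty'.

Tick 1: prefer A, take hinge from A; A=[quill,nail] B=[oval,knob,grate] C=[hinge]
Tick 2: prefer B, take oval from B; A=[quill,nail] B=[knob,grate] C=[hinge,oval]
Tick 3: prefer A, take quill from A; A=[nail] B=[knob,grate] C=[hinge,oval,quill]

Answer: hinge oval quill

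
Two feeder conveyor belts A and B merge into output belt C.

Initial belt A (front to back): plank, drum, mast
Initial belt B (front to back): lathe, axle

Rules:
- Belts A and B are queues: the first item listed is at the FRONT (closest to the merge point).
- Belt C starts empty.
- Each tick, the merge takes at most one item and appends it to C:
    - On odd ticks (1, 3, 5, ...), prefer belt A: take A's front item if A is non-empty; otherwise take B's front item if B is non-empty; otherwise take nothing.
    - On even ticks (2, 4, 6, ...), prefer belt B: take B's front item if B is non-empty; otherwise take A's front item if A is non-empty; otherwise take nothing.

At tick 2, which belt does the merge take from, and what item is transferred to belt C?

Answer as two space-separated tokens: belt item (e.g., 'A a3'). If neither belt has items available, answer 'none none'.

Tick 1: prefer A, take plank from A; A=[drum,mast] B=[lathe,axle] C=[plank]
Tick 2: prefer B, take lathe from B; A=[drum,mast] B=[axle] C=[plank,lathe]

Answer: B lathe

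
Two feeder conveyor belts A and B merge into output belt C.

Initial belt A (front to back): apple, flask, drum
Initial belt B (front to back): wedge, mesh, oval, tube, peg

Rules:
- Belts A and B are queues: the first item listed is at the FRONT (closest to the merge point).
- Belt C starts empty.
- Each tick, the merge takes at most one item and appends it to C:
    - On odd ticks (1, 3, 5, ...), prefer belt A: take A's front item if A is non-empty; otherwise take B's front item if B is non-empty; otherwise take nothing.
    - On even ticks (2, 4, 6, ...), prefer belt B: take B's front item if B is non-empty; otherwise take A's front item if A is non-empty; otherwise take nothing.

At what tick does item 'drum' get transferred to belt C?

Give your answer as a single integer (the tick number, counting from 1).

Answer: 5

Derivation:
Tick 1: prefer A, take apple from A; A=[flask,drum] B=[wedge,mesh,oval,tube,peg] C=[apple]
Tick 2: prefer B, take wedge from B; A=[flask,drum] B=[mesh,oval,tube,peg] C=[apple,wedge]
Tick 3: prefer A, take flask from A; A=[drum] B=[mesh,oval,tube,peg] C=[apple,wedge,flask]
Tick 4: prefer B, take mesh from B; A=[drum] B=[oval,tube,peg] C=[apple,wedge,flask,mesh]
Tick 5: prefer A, take drum from A; A=[-] B=[oval,tube,peg] C=[apple,wedge,flask,mesh,drum]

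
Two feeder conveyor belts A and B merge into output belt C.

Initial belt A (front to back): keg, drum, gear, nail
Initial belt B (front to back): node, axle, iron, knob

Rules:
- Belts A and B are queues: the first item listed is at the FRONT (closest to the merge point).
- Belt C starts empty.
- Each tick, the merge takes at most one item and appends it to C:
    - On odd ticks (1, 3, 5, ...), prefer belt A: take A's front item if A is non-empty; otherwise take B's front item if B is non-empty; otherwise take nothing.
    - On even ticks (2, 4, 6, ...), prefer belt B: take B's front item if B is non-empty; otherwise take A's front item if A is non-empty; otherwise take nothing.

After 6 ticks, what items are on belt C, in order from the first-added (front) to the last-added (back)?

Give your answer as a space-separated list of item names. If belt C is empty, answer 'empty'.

Answer: keg node drum axle gear iron

Derivation:
Tick 1: prefer A, take keg from A; A=[drum,gear,nail] B=[node,axle,iron,knob] C=[keg]
Tick 2: prefer B, take node from B; A=[drum,gear,nail] B=[axle,iron,knob] C=[keg,node]
Tick 3: prefer A, take drum from A; A=[gear,nail] B=[axle,iron,knob] C=[keg,node,drum]
Tick 4: prefer B, take axle from B; A=[gear,nail] B=[iron,knob] C=[keg,node,drum,axle]
Tick 5: prefer A, take gear from A; A=[nail] B=[iron,knob] C=[keg,node,drum,axle,gear]
Tick 6: prefer B, take iron from B; A=[nail] B=[knob] C=[keg,node,drum,axle,gear,iron]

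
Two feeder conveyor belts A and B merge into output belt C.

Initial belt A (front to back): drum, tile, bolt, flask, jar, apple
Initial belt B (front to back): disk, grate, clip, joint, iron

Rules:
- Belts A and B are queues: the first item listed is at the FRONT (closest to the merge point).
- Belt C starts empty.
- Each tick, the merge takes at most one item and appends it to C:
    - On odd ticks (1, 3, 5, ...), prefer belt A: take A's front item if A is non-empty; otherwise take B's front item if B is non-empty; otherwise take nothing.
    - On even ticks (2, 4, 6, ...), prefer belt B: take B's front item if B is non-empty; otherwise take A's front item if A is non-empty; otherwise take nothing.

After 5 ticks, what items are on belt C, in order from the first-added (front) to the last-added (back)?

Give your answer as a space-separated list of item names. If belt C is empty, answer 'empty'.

Answer: drum disk tile grate bolt

Derivation:
Tick 1: prefer A, take drum from A; A=[tile,bolt,flask,jar,apple] B=[disk,grate,clip,joint,iron] C=[drum]
Tick 2: prefer B, take disk from B; A=[tile,bolt,flask,jar,apple] B=[grate,clip,joint,iron] C=[drum,disk]
Tick 3: prefer A, take tile from A; A=[bolt,flask,jar,apple] B=[grate,clip,joint,iron] C=[drum,disk,tile]
Tick 4: prefer B, take grate from B; A=[bolt,flask,jar,apple] B=[clip,joint,iron] C=[drum,disk,tile,grate]
Tick 5: prefer A, take bolt from A; A=[flask,jar,apple] B=[clip,joint,iron] C=[drum,disk,tile,grate,bolt]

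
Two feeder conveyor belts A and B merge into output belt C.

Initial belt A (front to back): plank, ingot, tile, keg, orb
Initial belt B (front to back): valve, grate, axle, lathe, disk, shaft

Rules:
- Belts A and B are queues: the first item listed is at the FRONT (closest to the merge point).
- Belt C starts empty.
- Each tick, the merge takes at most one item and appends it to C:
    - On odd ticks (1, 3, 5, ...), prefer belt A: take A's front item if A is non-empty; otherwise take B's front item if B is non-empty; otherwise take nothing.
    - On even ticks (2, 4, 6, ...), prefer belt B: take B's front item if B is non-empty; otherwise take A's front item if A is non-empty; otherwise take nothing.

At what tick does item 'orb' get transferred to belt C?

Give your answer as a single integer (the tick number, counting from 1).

Answer: 9

Derivation:
Tick 1: prefer A, take plank from A; A=[ingot,tile,keg,orb] B=[valve,grate,axle,lathe,disk,shaft] C=[plank]
Tick 2: prefer B, take valve from B; A=[ingot,tile,keg,orb] B=[grate,axle,lathe,disk,shaft] C=[plank,valve]
Tick 3: prefer A, take ingot from A; A=[tile,keg,orb] B=[grate,axle,lathe,disk,shaft] C=[plank,valve,ingot]
Tick 4: prefer B, take grate from B; A=[tile,keg,orb] B=[axle,lathe,disk,shaft] C=[plank,valve,ingot,grate]
Tick 5: prefer A, take tile from A; A=[keg,orb] B=[axle,lathe,disk,shaft] C=[plank,valve,ingot,grate,tile]
Tick 6: prefer B, take axle from B; A=[keg,orb] B=[lathe,disk,shaft] C=[plank,valve,ingot,grate,tile,axle]
Tick 7: prefer A, take keg from A; A=[orb] B=[lathe,disk,shaft] C=[plank,valve,ingot,grate,tile,axle,keg]
Tick 8: prefer B, take lathe from B; A=[orb] B=[disk,shaft] C=[plank,valve,ingot,grate,tile,axle,keg,lathe]
Tick 9: prefer A, take orb from A; A=[-] B=[disk,shaft] C=[plank,valve,ingot,grate,tile,axle,keg,lathe,orb]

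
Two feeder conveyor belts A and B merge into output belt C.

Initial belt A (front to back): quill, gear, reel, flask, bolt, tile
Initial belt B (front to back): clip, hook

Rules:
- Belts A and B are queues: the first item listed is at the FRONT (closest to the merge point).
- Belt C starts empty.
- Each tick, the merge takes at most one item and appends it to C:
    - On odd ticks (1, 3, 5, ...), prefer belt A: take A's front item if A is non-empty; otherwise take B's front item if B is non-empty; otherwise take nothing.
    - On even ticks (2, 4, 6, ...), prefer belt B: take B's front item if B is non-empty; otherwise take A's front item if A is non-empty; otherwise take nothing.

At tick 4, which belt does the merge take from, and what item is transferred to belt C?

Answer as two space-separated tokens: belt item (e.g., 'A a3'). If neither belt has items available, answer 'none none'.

Tick 1: prefer A, take quill from A; A=[gear,reel,flask,bolt,tile] B=[clip,hook] C=[quill]
Tick 2: prefer B, take clip from B; A=[gear,reel,flask,bolt,tile] B=[hook] C=[quill,clip]
Tick 3: prefer A, take gear from A; A=[reel,flask,bolt,tile] B=[hook] C=[quill,clip,gear]
Tick 4: prefer B, take hook from B; A=[reel,flask,bolt,tile] B=[-] C=[quill,clip,gear,hook]

Answer: B hook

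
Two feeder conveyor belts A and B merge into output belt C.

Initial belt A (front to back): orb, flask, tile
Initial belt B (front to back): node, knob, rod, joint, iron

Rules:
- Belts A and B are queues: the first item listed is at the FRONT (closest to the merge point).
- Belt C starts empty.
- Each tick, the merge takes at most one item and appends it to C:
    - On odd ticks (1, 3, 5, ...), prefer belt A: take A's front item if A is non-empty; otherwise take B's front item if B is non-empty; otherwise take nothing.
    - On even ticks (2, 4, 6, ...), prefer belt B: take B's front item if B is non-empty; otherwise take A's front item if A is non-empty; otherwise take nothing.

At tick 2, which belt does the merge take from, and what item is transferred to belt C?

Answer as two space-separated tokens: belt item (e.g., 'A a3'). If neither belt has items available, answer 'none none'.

Answer: B node

Derivation:
Tick 1: prefer A, take orb from A; A=[flask,tile] B=[node,knob,rod,joint,iron] C=[orb]
Tick 2: prefer B, take node from B; A=[flask,tile] B=[knob,rod,joint,iron] C=[orb,node]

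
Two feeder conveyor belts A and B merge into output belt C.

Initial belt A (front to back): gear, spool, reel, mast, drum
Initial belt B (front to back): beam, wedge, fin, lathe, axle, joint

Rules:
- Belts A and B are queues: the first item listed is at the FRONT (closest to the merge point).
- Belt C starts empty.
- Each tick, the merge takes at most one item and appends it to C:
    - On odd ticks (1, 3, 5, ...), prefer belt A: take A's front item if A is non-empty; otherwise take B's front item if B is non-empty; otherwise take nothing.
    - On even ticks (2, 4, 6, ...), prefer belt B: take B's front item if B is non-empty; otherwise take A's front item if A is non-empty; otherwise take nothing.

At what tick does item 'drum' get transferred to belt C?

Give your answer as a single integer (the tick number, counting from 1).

Answer: 9

Derivation:
Tick 1: prefer A, take gear from A; A=[spool,reel,mast,drum] B=[beam,wedge,fin,lathe,axle,joint] C=[gear]
Tick 2: prefer B, take beam from B; A=[spool,reel,mast,drum] B=[wedge,fin,lathe,axle,joint] C=[gear,beam]
Tick 3: prefer A, take spool from A; A=[reel,mast,drum] B=[wedge,fin,lathe,axle,joint] C=[gear,beam,spool]
Tick 4: prefer B, take wedge from B; A=[reel,mast,drum] B=[fin,lathe,axle,joint] C=[gear,beam,spool,wedge]
Tick 5: prefer A, take reel from A; A=[mast,drum] B=[fin,lathe,axle,joint] C=[gear,beam,spool,wedge,reel]
Tick 6: prefer B, take fin from B; A=[mast,drum] B=[lathe,axle,joint] C=[gear,beam,spool,wedge,reel,fin]
Tick 7: prefer A, take mast from A; A=[drum] B=[lathe,axle,joint] C=[gear,beam,spool,wedge,reel,fin,mast]
Tick 8: prefer B, take lathe from B; A=[drum] B=[axle,joint] C=[gear,beam,spool,wedge,reel,fin,mast,lathe]
Tick 9: prefer A, take drum from A; A=[-] B=[axle,joint] C=[gear,beam,spool,wedge,reel,fin,mast,lathe,drum]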